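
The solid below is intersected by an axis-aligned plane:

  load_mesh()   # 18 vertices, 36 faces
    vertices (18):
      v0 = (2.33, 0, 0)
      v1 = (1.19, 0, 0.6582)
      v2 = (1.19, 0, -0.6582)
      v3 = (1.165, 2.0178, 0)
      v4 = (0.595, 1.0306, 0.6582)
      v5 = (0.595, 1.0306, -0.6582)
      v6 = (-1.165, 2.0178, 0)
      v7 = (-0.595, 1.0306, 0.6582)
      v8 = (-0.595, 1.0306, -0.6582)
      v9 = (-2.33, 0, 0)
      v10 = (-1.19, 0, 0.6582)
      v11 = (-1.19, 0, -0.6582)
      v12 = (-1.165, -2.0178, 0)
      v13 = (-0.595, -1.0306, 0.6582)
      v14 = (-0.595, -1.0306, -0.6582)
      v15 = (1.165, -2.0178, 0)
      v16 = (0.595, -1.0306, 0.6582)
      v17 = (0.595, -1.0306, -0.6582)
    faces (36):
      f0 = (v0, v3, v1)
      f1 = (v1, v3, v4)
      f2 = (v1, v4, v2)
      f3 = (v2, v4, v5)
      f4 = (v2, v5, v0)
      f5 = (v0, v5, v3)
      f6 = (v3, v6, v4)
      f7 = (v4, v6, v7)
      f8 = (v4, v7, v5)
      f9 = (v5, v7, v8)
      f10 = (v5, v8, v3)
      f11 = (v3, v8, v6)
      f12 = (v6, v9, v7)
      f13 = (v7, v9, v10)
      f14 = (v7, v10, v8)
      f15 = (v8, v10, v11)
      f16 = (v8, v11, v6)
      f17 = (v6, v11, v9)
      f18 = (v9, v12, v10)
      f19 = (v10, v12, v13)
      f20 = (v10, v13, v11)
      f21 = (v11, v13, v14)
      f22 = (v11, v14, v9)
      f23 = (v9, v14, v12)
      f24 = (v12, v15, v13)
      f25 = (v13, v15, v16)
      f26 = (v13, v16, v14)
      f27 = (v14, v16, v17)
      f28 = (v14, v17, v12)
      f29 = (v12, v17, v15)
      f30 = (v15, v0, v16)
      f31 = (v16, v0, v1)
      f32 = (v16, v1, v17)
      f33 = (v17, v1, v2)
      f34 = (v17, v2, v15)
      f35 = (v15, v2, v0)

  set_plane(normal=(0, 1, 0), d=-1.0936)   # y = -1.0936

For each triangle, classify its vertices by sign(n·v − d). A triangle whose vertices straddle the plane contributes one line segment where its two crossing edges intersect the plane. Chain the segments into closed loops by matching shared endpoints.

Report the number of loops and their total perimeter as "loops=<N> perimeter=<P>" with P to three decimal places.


loops=1 perimeter=7.455

Straddling triangles (10 of 36):
  (v9,v12,v10) [+-+] → (-1.6986, -1.0936, 0)–(-1.17645, -1.0936, 0.301471)  len=0.6029
  (v10,v12,v13) [+-+] → (-1.17645, -1.0936, 0.301471)–(-0.631376, -1.0936, 0.616196)  len=0.6294
  (v9,v14,v12) [++-] → (-0.631376, -1.0936, -0.616196)–(-1.6986, -1.0936, 0)  len=1.2323
  (v12,v15,v13) [--+] → (-0.482682, -1.0936, 0.616196)–(-0.631376, -1.0936, 0.616196)  len=0.1487
  (v13,v15,v16) [+-+] → (-0.482682, -1.0936, 0.616196)–(0.631376, -1.0936, 0.616196)  len=1.1141
  (v14,v17,v12) [++-] → (0.482682, -1.0936, -0.616196)–(-0.631376, -1.0936, -0.616196)  len=1.1141
  (v12,v17,v15) [-+-] → (0.482682, -1.0936, -0.616196)–(0.631376, -1.0936, -0.616196)  len=0.1487
  (v15,v0,v16) [-++] → (1.6986, -1.0936, 0)–(0.631376, -1.0936, 0.616196)  len=1.2323
  (v17,v2,v15) [++-] → (1.17645, -1.0936, -0.301471)–(0.631376, -1.0936, -0.616196)  len=0.6294
  (v15,v2,v0) [-++] → (1.17645, -1.0936, -0.301471)–(1.6986, -1.0936, 0)  len=0.6029

Chained into 1 loop(s):
  loop 1: 10 segments, perimeter = 7.4549
Total perimeter = 7.455


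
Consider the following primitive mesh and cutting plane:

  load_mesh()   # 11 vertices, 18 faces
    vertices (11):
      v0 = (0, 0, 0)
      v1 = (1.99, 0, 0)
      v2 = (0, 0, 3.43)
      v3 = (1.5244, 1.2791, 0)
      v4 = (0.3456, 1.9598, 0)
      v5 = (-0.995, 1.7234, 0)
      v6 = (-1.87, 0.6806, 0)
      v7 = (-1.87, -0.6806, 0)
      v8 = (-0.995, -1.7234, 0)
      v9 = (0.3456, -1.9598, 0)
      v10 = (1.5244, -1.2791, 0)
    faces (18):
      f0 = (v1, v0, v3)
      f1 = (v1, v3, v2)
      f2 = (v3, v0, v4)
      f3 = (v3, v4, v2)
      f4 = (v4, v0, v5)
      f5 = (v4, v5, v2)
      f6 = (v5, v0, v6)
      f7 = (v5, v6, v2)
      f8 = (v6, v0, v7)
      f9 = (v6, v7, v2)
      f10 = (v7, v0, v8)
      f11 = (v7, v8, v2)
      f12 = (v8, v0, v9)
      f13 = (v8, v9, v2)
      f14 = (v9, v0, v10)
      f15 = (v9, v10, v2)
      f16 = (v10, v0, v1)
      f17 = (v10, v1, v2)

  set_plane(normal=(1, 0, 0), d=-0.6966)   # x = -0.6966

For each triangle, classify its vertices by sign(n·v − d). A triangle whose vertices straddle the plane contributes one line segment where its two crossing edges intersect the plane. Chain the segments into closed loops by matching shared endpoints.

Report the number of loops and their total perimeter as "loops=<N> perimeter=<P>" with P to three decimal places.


Straddling triangles (10 of 18):
  (v4,v0,v5) [++-] → (-0.6966, 1.20655, 0)–(-0.6966, 1.77602, 0)  len=0.5695
  (v4,v5,v2) [+-+] → (-0.6966, 1.77602, 0)–(-0.6966, 1.20655, 1.02866)  len=1.1758
  (v5,v0,v6) [-+-] → (-0.6966, 1.20655, 0)–(-0.6966, 0.253533, 0)  len=0.9530
  (v5,v6,v2) [--+] → (-0.6966, 0.253533, 2.15228)–(-0.6966, 1.20655, 1.02866)  len=1.4734
  (v6,v0,v7) [-+-] → (-0.6966, 0.253533, 0)–(-0.6966, -0.253533, 0)  len=0.5071
  (v6,v7,v2) [--+] → (-0.6966, -0.253533, 2.15228)–(-0.6966, 0.253533, 2.15228)  len=0.5071
  (v7,v0,v8) [-+-] → (-0.6966, -0.253533, 0)–(-0.6966, -1.20655, 0)  len=0.9530
  (v7,v8,v2) [--+] → (-0.6966, -1.20655, 1.02866)–(-0.6966, -0.253533, 2.15228)  len=1.4734
  (v8,v0,v9) [-++] → (-0.6966, -1.20655, 0)–(-0.6966, -1.77602, 0)  len=0.5695
  (v8,v9,v2) [-++] → (-0.6966, -1.77602, 0)–(-0.6966, -1.20655, 1.02866)  len=1.1758

Chained into 1 loop(s):
  loop 1: 10 segments, perimeter = 9.3573
Total perimeter = 9.357

loops=1 perimeter=9.357


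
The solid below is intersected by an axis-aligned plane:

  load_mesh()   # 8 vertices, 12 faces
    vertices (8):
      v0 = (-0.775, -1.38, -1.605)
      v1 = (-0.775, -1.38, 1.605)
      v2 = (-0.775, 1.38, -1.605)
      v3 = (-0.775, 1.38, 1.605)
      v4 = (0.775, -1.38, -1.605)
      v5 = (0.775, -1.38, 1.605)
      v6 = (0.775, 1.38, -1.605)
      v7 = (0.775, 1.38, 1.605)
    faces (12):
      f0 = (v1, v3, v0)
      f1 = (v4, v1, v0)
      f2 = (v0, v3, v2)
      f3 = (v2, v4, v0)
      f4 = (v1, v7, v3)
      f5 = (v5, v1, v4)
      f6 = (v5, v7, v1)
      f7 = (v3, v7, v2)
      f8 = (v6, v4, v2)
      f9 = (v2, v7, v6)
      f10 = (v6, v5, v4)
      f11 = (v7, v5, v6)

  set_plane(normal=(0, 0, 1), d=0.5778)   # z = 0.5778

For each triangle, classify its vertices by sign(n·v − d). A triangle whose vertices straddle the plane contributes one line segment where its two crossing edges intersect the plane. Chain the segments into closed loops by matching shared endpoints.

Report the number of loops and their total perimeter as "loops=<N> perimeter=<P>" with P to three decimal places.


loops=1 perimeter=8.620

Straddling triangles (8 of 12):
  (v1,v3,v0) [++-] → (-0.775, 0.4968, 0.5778)–(-0.775, -1.38, 0.5778)  len=1.8768
  (v4,v1,v0) [-+-] → (-0.279, -1.38, 0.5778)–(-0.775, -1.38, 0.5778)  len=0.4960
  (v0,v3,v2) [-+-] → (-0.775, 0.4968, 0.5778)–(-0.775, 1.38, 0.5778)  len=0.8832
  (v5,v1,v4) [++-] → (-0.279, -1.38, 0.5778)–(0.775, -1.38, 0.5778)  len=1.0540
  (v3,v7,v2) [++-] → (0.279, 1.38, 0.5778)–(-0.775, 1.38, 0.5778)  len=1.0540
  (v2,v7,v6) [-+-] → (0.279, 1.38, 0.5778)–(0.775, 1.38, 0.5778)  len=0.4960
  (v6,v5,v4) [-+-] → (0.775, -0.4968, 0.5778)–(0.775, -1.38, 0.5778)  len=0.8832
  (v7,v5,v6) [++-] → (0.775, -0.4968, 0.5778)–(0.775, 1.38, 0.5778)  len=1.8768

Chained into 1 loop(s):
  loop 1: 8 segments, perimeter = 8.6200
Total perimeter = 8.620


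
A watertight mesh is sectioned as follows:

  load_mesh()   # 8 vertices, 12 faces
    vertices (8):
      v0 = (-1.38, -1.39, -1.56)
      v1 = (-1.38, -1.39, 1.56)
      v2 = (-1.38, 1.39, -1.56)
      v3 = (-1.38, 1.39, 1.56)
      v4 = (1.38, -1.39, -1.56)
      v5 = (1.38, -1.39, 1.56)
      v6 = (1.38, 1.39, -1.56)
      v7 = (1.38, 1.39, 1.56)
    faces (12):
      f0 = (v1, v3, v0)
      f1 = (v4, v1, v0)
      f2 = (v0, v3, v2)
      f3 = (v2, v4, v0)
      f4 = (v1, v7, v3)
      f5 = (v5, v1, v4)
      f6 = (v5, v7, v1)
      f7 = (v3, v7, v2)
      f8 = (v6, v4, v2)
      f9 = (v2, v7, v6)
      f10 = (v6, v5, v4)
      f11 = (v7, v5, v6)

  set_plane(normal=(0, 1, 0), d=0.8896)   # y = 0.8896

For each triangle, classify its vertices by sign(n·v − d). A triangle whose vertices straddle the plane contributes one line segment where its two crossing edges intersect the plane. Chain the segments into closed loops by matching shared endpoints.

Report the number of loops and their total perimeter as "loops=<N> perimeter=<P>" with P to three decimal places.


loops=1 perimeter=11.760

Straddling triangles (8 of 12):
  (v1,v3,v0) [-+-] → (-1.38, 0.8896, 1.56)–(-1.38, 0.8896, 0.9984)  len=0.5616
  (v0,v3,v2) [-++] → (-1.38, 0.8896, 0.9984)–(-1.38, 0.8896, -1.56)  len=2.5584
  (v2,v4,v0) [+--] → (-0.8832, 0.8896, -1.56)–(-1.38, 0.8896, -1.56)  len=0.4968
  (v1,v7,v3) [-++] → (0.8832, 0.8896, 1.56)–(-1.38, 0.8896, 1.56)  len=2.2632
  (v5,v7,v1) [-+-] → (1.38, 0.8896, 1.56)–(0.8832, 0.8896, 1.56)  len=0.4968
  (v6,v4,v2) [+-+] → (1.38, 0.8896, -1.56)–(-0.8832, 0.8896, -1.56)  len=2.2632
  (v6,v5,v4) [+--] → (1.38, 0.8896, -0.9984)–(1.38, 0.8896, -1.56)  len=0.5616
  (v7,v5,v6) [+-+] → (1.38, 0.8896, 1.56)–(1.38, 0.8896, -0.9984)  len=2.5584

Chained into 1 loop(s):
  loop 1: 8 segments, perimeter = 11.7600
Total perimeter = 11.760


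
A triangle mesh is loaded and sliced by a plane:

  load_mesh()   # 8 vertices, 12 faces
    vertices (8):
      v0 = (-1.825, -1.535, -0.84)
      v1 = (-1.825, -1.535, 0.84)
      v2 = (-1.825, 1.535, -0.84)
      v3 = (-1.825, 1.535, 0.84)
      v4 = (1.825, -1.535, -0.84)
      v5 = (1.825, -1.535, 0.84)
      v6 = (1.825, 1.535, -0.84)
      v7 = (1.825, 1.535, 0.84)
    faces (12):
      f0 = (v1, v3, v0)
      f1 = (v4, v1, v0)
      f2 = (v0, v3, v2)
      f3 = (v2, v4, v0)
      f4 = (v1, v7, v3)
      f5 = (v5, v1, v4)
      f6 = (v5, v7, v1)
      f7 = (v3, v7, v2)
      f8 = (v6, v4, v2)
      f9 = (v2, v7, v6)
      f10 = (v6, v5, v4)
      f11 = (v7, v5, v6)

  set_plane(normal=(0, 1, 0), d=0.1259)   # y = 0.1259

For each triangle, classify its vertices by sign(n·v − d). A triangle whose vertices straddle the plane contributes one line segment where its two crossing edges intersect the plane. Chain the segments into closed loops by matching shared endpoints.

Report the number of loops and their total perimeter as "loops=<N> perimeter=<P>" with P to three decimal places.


Straddling triangles (8 of 12):
  (v1,v3,v0) [-+-] → (-1.825, 0.1259, 0.84)–(-1.825, 0.1259, 0.0688964)  len=0.7711
  (v0,v3,v2) [-++] → (-1.825, 0.1259, 0.0688964)–(-1.825, 0.1259, -0.84)  len=0.9089
  (v2,v4,v0) [+--] → (-0.149686, 0.1259, -0.84)–(-1.825, 0.1259, -0.84)  len=1.6753
  (v1,v7,v3) [-++] → (0.149686, 0.1259, 0.84)–(-1.825, 0.1259, 0.84)  len=1.9747
  (v5,v7,v1) [-+-] → (1.825, 0.1259, 0.84)–(0.149686, 0.1259, 0.84)  len=1.6753
  (v6,v4,v2) [+-+] → (1.825, 0.1259, -0.84)–(-0.149686, 0.1259, -0.84)  len=1.9747
  (v6,v5,v4) [+--] → (1.825, 0.1259, -0.0688964)–(1.825, 0.1259, -0.84)  len=0.7711
  (v7,v5,v6) [+-+] → (1.825, 0.1259, 0.84)–(1.825, 0.1259, -0.0688964)  len=0.9089

Chained into 1 loop(s):
  loop 1: 8 segments, perimeter = 10.6600
Total perimeter = 10.660

loops=1 perimeter=10.660


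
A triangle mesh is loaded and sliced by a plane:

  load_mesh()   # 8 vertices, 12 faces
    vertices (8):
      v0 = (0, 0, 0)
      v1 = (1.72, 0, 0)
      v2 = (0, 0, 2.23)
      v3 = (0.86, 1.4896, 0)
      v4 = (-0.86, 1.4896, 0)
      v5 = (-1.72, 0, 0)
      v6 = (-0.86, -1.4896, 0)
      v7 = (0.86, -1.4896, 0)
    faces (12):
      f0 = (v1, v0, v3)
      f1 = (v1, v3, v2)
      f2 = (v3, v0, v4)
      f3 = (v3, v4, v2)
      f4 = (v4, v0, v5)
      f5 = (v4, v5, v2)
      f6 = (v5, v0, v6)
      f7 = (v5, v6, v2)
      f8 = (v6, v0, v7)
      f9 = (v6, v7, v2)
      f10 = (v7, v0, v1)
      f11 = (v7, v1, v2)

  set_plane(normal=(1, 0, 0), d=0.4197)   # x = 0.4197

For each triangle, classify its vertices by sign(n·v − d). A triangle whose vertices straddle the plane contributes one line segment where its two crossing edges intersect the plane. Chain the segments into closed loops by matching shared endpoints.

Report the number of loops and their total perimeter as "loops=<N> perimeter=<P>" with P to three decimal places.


Straddling triangles (8 of 12):
  (v1,v0,v3) [+-+] → (0.4197, 0, 0)–(0.4197, 0.726959, 0)  len=0.7270
  (v1,v3,v2) [++-] → (0.4197, 0.726959, 1.14171)–(0.4197, 0, 1.68585)  len=0.9081
  (v3,v0,v4) [+--] → (0.4197, 0.726959, 0)–(0.4197, 1.4896, 0)  len=0.7626
  (v3,v4,v2) [+--] → (0.4197, 1.4896, 0)–(0.4197, 0.726959, 1.14171)  len=1.3730
  (v6,v0,v7) [--+] → (0.4197, -0.726959, 0)–(0.4197, -1.4896, 0)  len=0.7626
  (v6,v7,v2) [-+-] → (0.4197, -1.4896, 0)–(0.4197, -0.726959, 1.14171)  len=1.3730
  (v7,v0,v1) [+-+] → (0.4197, -0.726959, 0)–(0.4197, 0, 0)  len=0.7270
  (v7,v1,v2) [++-] → (0.4197, 0, 1.68585)–(0.4197, -0.726959, 1.14171)  len=0.9081

Chained into 1 loop(s):
  loop 1: 8 segments, perimeter = 7.5413
Total perimeter = 7.541

loops=1 perimeter=7.541


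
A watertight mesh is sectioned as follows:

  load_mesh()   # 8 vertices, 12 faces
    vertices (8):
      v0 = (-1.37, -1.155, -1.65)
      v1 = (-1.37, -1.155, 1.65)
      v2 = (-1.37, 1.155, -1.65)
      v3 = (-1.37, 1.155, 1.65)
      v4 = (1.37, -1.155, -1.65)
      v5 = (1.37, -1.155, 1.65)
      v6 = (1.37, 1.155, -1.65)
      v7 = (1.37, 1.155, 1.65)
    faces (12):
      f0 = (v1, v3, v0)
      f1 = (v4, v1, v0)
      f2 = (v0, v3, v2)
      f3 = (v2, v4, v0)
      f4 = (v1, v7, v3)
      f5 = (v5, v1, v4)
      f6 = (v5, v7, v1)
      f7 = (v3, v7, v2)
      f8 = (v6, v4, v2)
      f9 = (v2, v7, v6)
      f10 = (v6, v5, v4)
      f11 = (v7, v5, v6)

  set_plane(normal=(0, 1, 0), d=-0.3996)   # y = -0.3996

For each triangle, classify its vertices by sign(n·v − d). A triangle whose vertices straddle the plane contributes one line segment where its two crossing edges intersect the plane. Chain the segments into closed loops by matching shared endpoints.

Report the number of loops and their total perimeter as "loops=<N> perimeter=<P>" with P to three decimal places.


loops=1 perimeter=12.080

Straddling triangles (8 of 12):
  (v1,v3,v0) [-+-] → (-1.37, -0.3996, 1.65)–(-1.37, -0.3996, -0.570857)  len=2.2209
  (v0,v3,v2) [-++] → (-1.37, -0.3996, -0.570857)–(-1.37, -0.3996, -1.65)  len=1.0791
  (v2,v4,v0) [+--] → (0.473984, -0.3996, -1.65)–(-1.37, -0.3996, -1.65)  len=1.8440
  (v1,v7,v3) [-++] → (-0.473984, -0.3996, 1.65)–(-1.37, -0.3996, 1.65)  len=0.8960
  (v5,v7,v1) [-+-] → (1.37, -0.3996, 1.65)–(-0.473984, -0.3996, 1.65)  len=1.8440
  (v6,v4,v2) [+-+] → (1.37, -0.3996, -1.65)–(0.473984, -0.3996, -1.65)  len=0.8960
  (v6,v5,v4) [+--] → (1.37, -0.3996, 0.570857)–(1.37, -0.3996, -1.65)  len=2.2209
  (v7,v5,v6) [+-+] → (1.37, -0.3996, 1.65)–(1.37, -0.3996, 0.570857)  len=1.0791

Chained into 1 loop(s):
  loop 1: 8 segments, perimeter = 12.0800
Total perimeter = 12.080


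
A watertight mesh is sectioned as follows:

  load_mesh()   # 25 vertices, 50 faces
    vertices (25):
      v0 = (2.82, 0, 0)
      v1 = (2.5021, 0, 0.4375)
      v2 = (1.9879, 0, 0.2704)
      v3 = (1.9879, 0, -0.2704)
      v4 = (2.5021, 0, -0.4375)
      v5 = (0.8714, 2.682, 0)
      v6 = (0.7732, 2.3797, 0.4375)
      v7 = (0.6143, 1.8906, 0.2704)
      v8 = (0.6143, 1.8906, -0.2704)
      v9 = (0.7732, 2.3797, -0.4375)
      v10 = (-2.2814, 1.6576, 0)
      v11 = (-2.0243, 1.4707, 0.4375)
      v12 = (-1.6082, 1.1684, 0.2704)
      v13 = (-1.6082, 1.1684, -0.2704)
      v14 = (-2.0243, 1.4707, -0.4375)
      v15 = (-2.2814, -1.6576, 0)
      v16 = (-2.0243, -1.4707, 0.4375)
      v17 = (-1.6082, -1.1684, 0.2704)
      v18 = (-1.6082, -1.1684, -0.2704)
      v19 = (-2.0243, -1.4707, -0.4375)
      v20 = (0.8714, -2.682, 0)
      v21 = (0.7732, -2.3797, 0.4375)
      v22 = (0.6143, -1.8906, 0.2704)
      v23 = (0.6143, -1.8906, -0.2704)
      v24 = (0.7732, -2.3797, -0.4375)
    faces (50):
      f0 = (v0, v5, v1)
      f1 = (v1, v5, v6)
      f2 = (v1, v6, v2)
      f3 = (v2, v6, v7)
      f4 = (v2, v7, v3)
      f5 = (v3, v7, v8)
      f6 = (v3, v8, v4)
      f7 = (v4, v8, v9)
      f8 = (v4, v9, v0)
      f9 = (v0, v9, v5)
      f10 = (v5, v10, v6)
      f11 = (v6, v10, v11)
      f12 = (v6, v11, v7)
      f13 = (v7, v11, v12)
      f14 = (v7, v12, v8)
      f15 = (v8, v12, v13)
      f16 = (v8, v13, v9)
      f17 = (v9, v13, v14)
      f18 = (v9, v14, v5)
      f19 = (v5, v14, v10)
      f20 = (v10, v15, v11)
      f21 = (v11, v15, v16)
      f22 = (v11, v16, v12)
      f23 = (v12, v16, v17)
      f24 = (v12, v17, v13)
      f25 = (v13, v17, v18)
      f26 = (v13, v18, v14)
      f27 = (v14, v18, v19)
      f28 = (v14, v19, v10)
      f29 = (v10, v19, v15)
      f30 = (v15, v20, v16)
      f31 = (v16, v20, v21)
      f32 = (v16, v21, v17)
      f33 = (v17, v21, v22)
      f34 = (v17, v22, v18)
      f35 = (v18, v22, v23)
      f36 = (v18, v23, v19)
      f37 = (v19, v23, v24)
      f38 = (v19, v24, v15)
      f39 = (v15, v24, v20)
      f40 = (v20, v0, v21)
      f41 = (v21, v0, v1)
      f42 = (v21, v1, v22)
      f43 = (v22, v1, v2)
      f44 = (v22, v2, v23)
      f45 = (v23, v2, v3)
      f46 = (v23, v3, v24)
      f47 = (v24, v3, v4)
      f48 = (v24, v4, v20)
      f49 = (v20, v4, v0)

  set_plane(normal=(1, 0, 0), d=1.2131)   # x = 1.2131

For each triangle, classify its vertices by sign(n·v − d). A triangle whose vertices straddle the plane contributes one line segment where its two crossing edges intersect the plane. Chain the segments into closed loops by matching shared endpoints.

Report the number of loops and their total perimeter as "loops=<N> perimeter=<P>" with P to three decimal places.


Straddling triangles (20 of 50):
  (v0,v5,v1) [+-+] → (1.2131, 2.21169, 0)–(1.2131, 2.12001, 0.0916746)  len=0.1297
  (v1,v5,v6) [+--] → (1.2131, 2.12001, 0.0916746)–(1.2131, 1.77421, 0.4375)  len=0.4891
  (v1,v6,v2) [+-+] → (1.2131, 1.77421, 0.4375)–(1.2131, 1.5179, 0.376985)  len=0.2634
  (v2,v6,v7) [+--] → (1.2131, 1.5179, 0.376985)–(1.2131, 1.06642, 0.2704)  len=0.4639
  (v2,v7,v3) [+-+] → (1.2131, 1.06642, 0.2704)–(1.2131, 1.06642, 0.0346465)  len=0.2358
  (v3,v7,v8) [+--] → (1.2131, 1.06642, 0.0346465)–(1.2131, 1.06642, -0.2704)  len=0.3050
  (v3,v8,v4) [+-+] → (1.2131, 1.06642, -0.2704)–(1.2131, 1.29091, -0.323403)  len=0.2307
  (v4,v8,v9) [+--] → (1.2131, 1.29091, -0.323403)–(1.2131, 1.77421, -0.4375)  len=0.4966
  (v4,v9,v0) [+-+] → (1.2131, 1.77421, -0.4375)–(1.2131, 1.86825, -0.343472)  len=0.1330
  (v0,v9,v5) [+--] → (1.2131, 1.86825, -0.343472)–(1.2131, 2.21169, 0)  len=0.4857
  (v20,v0,v21) [-+-] → (1.2131, -2.21169, 0)–(1.2131, -1.86825, 0.343472)  len=0.4857
  (v21,v0,v1) [-++] → (1.2131, -1.86825, 0.343472)–(1.2131, -1.77421, 0.4375)  len=0.1330
  (v21,v1,v22) [-+-] → (1.2131, -1.77421, 0.4375)–(1.2131, -1.29091, 0.323403)  len=0.4966
  (v22,v1,v2) [-++] → (1.2131, -1.29091, 0.323403)–(1.2131, -1.06642, 0.2704)  len=0.2307
  (v22,v2,v23) [-+-] → (1.2131, -1.06642, 0.2704)–(1.2131, -1.06642, -0.0346465)  len=0.3050
  (v23,v2,v3) [-++] → (1.2131, -1.06642, -0.0346465)–(1.2131, -1.06642, -0.2704)  len=0.2358
  (v23,v3,v24) [-+-] → (1.2131, -1.06642, -0.2704)–(1.2131, -1.5179, -0.376985)  len=0.4639
  (v24,v3,v4) [-++] → (1.2131, -1.5179, -0.376985)–(1.2131, -1.77421, -0.4375)  len=0.2634
  (v24,v4,v20) [-+-] → (1.2131, -1.77421, -0.4375)–(1.2131, -2.12001, -0.0916746)  len=0.4891
  (v20,v4,v0) [-++] → (1.2131, -2.12001, -0.0916746)–(1.2131, -2.21169, 0)  len=0.1297

Chained into 2 loop(s):
  loop 1: 10 segments, perimeter = 3.2327
  loop 2: 10 segments, perimeter = 3.2327
Total perimeter = 6.465

loops=2 perimeter=6.465


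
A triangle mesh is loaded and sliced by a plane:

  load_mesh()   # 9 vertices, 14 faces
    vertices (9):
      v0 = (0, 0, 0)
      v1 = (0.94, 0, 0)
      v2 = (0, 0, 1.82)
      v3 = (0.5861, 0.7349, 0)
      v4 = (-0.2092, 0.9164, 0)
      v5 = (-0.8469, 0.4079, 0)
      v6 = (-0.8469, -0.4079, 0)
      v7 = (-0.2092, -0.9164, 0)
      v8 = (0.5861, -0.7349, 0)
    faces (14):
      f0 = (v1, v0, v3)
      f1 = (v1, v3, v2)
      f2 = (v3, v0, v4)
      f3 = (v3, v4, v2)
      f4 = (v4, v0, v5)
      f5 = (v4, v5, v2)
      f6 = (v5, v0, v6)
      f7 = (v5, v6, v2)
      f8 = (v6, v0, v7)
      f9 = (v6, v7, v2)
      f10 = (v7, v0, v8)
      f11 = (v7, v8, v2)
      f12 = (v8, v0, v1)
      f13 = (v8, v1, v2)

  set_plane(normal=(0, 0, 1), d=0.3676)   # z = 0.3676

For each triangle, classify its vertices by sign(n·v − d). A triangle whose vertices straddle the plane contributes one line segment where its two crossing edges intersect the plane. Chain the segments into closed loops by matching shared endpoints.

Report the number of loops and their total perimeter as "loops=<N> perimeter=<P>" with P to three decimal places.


loops=1 perimeter=4.557

Straddling triangles (7 of 14):
  (v1,v3,v2) [--+] → (0.467721, 0.586466, 0.3676)–(0.750141, 0, 0.3676)  len=0.6509
  (v3,v4,v2) [--+] → (-0.166946, 0.731307, 0.3676)–(0.467721, 0.586466, 0.3676)  len=0.6510
  (v4,v5,v2) [--+] → (-0.675845, 0.325513, 0.3676)–(-0.166946, 0.731307, 0.3676)  len=0.6509
  (v5,v6,v2) [--+] → (-0.675845, -0.325513, 0.3676)–(-0.675845, 0.325513, 0.3676)  len=0.6510
  (v6,v7,v2) [--+] → (-0.166946, -0.731307, 0.3676)–(-0.675845, -0.325513, 0.3676)  len=0.6509
  (v7,v8,v2) [--+] → (0.467721, -0.586466, 0.3676)–(-0.166946, -0.731307, 0.3676)  len=0.6510
  (v8,v1,v2) [--+] → (0.750141, 0, 0.3676)–(0.467721, -0.586466, 0.3676)  len=0.6509

Chained into 1 loop(s):
  loop 1: 7 segments, perimeter = 4.5566
Total perimeter = 4.557


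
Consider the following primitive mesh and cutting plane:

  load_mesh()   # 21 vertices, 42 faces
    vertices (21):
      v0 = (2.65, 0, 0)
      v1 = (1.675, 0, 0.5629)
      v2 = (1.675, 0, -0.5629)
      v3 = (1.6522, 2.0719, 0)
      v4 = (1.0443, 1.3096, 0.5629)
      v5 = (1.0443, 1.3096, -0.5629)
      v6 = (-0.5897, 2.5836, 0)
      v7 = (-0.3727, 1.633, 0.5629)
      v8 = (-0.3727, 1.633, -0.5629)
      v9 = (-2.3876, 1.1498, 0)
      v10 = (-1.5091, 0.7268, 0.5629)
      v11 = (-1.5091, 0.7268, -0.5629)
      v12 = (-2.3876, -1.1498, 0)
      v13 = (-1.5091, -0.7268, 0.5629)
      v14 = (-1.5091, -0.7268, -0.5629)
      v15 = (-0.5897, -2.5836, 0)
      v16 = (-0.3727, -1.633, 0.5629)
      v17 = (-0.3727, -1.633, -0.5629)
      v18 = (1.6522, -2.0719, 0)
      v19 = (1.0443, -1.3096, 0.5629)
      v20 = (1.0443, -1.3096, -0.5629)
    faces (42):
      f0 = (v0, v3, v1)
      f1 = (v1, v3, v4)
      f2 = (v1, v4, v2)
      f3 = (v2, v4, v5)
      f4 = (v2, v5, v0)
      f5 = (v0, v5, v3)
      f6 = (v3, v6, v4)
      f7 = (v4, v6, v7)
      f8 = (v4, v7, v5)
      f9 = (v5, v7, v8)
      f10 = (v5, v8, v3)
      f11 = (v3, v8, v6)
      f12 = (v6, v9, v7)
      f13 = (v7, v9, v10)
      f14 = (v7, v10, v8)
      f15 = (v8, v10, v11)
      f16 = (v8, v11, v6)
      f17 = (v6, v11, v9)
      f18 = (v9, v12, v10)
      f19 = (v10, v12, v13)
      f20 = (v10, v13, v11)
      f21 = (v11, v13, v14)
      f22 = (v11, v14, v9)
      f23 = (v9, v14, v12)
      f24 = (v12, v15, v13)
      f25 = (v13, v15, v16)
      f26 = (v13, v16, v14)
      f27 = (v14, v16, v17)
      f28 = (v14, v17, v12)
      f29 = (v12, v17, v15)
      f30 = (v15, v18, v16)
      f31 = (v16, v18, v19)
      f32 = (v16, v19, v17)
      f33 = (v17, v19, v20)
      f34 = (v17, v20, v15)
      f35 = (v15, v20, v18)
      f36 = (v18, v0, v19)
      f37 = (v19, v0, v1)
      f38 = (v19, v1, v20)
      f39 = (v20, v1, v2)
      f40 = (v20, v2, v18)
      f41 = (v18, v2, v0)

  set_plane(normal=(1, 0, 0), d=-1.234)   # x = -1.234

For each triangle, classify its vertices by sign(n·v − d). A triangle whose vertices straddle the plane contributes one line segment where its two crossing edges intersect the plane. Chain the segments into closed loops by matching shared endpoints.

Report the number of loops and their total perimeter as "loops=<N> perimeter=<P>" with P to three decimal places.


Straddling triangles (12 of 42):
  (v6,v9,v7) [+-+] → (-1.234, 2.06978, 0)–(-1.234, 1.42645, 0.32228)  len=0.7195
  (v7,v9,v10) [+--] → (-1.234, 1.42645, 0.32228)–(-1.234, 0.946173, 0.5629)  len=0.5372
  (v7,v10,v8) [+-+] → (-1.234, 0.946173, 0.5629)–(-1.234, 0.946173, 0.290366)  len=0.2725
  (v8,v10,v11) [+--] → (-1.234, 0.946173, 0.290366)–(-1.234, 0.946173, -0.5629)  len=0.8533
  (v8,v11,v6) [+-+] → (-1.234, 0.946173, -0.5629)–(-1.234, 1.28239, -0.394471)  len=0.3760
  (v6,v11,v9) [+--] → (-1.234, 1.28239, -0.394471)–(-1.234, 2.06978, 0)  len=0.8807
  (v12,v15,v13) [-+-] → (-1.234, -2.06978, 0)–(-1.234, -1.28239, 0.394471)  len=0.8807
  (v13,v15,v16) [-++] → (-1.234, -1.28239, 0.394471)–(-1.234, -0.946173, 0.5629)  len=0.3760
  (v13,v16,v14) [-+-] → (-1.234, -0.946173, 0.5629)–(-1.234, -0.946173, -0.290366)  len=0.8533
  (v14,v16,v17) [-++] → (-1.234, -0.946173, -0.290366)–(-1.234, -0.946173, -0.5629)  len=0.2725
  (v14,v17,v12) [-+-] → (-1.234, -0.946173, -0.5629)–(-1.234, -1.42645, -0.32228)  len=0.5372
  (v12,v17,v15) [-++] → (-1.234, -1.42645, -0.32228)–(-1.234, -2.06978, 0)  len=0.7195

Chained into 2 loop(s):
  loop 1: 6 segments, perimeter = 3.6392
  loop 2: 6 segments, perimeter = 3.6392
Total perimeter = 7.278

loops=2 perimeter=7.278


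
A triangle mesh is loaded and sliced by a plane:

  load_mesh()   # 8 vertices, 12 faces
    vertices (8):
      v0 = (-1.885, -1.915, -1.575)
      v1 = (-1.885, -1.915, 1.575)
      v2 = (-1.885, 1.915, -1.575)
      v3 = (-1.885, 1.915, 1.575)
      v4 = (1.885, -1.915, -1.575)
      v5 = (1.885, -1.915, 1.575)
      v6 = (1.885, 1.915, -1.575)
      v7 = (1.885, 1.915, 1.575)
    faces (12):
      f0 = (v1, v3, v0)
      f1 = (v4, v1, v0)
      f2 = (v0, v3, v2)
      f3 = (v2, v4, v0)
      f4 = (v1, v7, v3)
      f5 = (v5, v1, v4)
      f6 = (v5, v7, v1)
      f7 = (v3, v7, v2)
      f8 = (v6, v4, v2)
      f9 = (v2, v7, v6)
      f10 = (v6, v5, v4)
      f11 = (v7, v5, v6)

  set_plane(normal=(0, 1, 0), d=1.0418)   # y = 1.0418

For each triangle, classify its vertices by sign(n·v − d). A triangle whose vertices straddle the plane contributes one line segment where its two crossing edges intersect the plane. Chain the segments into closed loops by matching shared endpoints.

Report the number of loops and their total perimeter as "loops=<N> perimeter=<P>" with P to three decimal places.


loops=1 perimeter=13.840

Straddling triangles (8 of 12):
  (v1,v3,v0) [-+-] → (-1.885, 1.0418, 1.575)–(-1.885, 1.0418, 0.856833)  len=0.7182
  (v0,v3,v2) [-++] → (-1.885, 1.0418, 0.856833)–(-1.885, 1.0418, -1.575)  len=2.4318
  (v2,v4,v0) [+--] → (-1.02548, 1.0418, -1.575)–(-1.885, 1.0418, -1.575)  len=0.8595
  (v1,v7,v3) [-++] → (1.02548, 1.0418, 1.575)–(-1.885, 1.0418, 1.575)  len=2.9105
  (v5,v7,v1) [-+-] → (1.885, 1.0418, 1.575)–(1.02548, 1.0418, 1.575)  len=0.8595
  (v6,v4,v2) [+-+] → (1.885, 1.0418, -1.575)–(-1.02548, 1.0418, -1.575)  len=2.9105
  (v6,v5,v4) [+--] → (1.885, 1.0418, -0.856833)–(1.885, 1.0418, -1.575)  len=0.7182
  (v7,v5,v6) [+-+] → (1.885, 1.0418, 1.575)–(1.885, 1.0418, -0.856833)  len=2.4318

Chained into 1 loop(s):
  loop 1: 8 segments, perimeter = 13.8400
Total perimeter = 13.840


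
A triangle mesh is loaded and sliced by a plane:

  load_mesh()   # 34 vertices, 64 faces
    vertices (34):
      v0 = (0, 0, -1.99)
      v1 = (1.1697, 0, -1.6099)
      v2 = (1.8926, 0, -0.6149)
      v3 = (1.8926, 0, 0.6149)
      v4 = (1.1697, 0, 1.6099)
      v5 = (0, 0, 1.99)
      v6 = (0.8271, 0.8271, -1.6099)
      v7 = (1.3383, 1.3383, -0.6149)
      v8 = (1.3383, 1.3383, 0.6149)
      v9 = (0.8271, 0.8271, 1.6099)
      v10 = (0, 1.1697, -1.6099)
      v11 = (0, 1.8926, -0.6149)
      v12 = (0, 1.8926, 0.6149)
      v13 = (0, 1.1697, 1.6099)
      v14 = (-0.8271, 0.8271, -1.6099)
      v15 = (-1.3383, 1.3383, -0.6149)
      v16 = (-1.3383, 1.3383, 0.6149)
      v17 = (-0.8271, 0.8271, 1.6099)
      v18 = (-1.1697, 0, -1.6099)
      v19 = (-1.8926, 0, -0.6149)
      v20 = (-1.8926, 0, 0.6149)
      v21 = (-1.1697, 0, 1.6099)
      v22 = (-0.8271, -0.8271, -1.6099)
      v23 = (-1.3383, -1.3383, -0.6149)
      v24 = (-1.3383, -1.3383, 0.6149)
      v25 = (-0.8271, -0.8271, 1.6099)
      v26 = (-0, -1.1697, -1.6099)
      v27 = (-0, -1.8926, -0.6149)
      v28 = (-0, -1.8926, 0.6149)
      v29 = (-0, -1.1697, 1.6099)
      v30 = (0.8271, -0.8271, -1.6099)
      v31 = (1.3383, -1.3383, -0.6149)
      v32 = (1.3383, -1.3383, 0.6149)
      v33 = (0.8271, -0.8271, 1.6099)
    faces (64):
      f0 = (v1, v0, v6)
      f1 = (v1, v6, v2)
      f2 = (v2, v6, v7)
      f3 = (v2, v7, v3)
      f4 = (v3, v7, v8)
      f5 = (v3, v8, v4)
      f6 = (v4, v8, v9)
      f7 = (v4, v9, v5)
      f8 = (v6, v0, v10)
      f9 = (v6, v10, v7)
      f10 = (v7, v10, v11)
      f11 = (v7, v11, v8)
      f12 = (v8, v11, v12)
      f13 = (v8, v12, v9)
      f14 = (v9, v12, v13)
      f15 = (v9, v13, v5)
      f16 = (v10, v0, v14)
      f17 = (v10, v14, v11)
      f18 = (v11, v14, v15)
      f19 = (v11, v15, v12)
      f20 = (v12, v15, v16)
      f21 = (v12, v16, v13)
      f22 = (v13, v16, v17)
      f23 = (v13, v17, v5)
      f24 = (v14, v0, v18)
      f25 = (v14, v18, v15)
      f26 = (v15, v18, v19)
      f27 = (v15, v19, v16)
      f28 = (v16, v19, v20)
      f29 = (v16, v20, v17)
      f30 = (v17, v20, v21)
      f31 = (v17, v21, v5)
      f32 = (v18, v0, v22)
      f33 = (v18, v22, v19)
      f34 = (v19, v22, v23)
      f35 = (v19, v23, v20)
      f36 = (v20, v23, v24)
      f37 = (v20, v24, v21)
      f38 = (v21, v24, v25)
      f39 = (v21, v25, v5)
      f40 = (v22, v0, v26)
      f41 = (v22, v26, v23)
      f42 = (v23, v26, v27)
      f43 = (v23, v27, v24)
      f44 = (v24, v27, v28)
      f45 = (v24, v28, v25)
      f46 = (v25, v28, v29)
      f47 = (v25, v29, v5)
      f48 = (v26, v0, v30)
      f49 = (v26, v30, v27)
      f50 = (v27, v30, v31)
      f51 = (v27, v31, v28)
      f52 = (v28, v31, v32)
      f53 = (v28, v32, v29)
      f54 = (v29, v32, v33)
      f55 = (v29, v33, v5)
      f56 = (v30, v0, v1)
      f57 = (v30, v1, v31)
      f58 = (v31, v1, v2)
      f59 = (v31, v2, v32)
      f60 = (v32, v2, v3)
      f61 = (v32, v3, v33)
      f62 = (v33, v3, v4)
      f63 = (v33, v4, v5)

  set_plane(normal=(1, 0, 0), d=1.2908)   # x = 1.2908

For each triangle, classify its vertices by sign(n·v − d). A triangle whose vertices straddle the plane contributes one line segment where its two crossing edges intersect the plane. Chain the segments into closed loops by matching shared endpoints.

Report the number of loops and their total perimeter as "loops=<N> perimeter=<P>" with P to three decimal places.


Straddling triangles (18 of 64):
  (v1,v6,v2) [--+] → (1.2908, 0.46715, -1.17688)–(1.2908, 0, -1.44322)  len=0.5377
  (v2,v6,v7) [+-+] → (1.2908, 0.46715, -1.17688)–(1.2908, 1.2908, -0.707354)  len=0.9481
  (v3,v8,v4) [++-] → (1.2908, 0.961258, 0.895223)–(1.2908, 0, 1.44322)  len=1.1065
  (v4,v8,v9) [-+-] → (1.2908, 0.961258, 0.895223)–(1.2908, 1.2908, 0.707354)  len=0.3793
  (v6,v10,v7) [--+] → (1.2908, 1.33232, -0.650215)–(1.2908, 1.2908, -0.707354)  len=0.0706
  (v7,v10,v11) [+--] → (1.2908, 1.33232, -0.650215)–(1.2908, 1.35797, -0.6149)  len=0.0437
  (v7,v11,v8) [+-+] → (1.2908, 1.35797, -0.6149)–(1.2908, 1.35797, 0.571251)  len=1.1862
  (v8,v11,v12) [+--] → (1.2908, 1.35797, 0.571251)–(1.2908, 1.35797, 0.6149)  len=0.0436
  (v8,v12,v9) [+--] → (1.2908, 1.35797, 0.6149)–(1.2908, 1.2908, 0.707354)  len=0.1143
  (v27,v30,v31) [--+] → (1.2908, -1.2908, -0.707354)–(1.2908, -1.35797, -0.6149)  len=0.1143
  (v27,v31,v28) [-+-] → (1.2908, -1.35797, -0.6149)–(1.2908, -1.35797, -0.571251)  len=0.0436
  (v28,v31,v32) [-++] → (1.2908, -1.35797, -0.571251)–(1.2908, -1.35797, 0.6149)  len=1.1862
  (v28,v32,v29) [-+-] → (1.2908, -1.35797, 0.6149)–(1.2908, -1.33232, 0.650215)  len=0.0437
  (v29,v32,v33) [-+-] → (1.2908, -1.33232, 0.650215)–(1.2908, -1.2908, 0.707354)  len=0.0706
  (v30,v1,v31) [--+] → (1.2908, -0.961258, -0.895223)–(1.2908, -1.2908, -0.707354)  len=0.3793
  (v31,v1,v2) [+-+] → (1.2908, -0.961258, -0.895223)–(1.2908, 0, -1.44322)  len=1.1065
  (v32,v3,v33) [++-] → (1.2908, -0.46715, 1.17688)–(1.2908, -1.2908, 0.707354)  len=0.9481
  (v33,v3,v4) [-+-] → (1.2908, -0.46715, 1.17688)–(1.2908, 0, 1.44322)  len=0.5377

Chained into 1 loop(s):
  loop 1: 18 segments, perimeter = 8.8600
Total perimeter = 8.860

loops=1 perimeter=8.860


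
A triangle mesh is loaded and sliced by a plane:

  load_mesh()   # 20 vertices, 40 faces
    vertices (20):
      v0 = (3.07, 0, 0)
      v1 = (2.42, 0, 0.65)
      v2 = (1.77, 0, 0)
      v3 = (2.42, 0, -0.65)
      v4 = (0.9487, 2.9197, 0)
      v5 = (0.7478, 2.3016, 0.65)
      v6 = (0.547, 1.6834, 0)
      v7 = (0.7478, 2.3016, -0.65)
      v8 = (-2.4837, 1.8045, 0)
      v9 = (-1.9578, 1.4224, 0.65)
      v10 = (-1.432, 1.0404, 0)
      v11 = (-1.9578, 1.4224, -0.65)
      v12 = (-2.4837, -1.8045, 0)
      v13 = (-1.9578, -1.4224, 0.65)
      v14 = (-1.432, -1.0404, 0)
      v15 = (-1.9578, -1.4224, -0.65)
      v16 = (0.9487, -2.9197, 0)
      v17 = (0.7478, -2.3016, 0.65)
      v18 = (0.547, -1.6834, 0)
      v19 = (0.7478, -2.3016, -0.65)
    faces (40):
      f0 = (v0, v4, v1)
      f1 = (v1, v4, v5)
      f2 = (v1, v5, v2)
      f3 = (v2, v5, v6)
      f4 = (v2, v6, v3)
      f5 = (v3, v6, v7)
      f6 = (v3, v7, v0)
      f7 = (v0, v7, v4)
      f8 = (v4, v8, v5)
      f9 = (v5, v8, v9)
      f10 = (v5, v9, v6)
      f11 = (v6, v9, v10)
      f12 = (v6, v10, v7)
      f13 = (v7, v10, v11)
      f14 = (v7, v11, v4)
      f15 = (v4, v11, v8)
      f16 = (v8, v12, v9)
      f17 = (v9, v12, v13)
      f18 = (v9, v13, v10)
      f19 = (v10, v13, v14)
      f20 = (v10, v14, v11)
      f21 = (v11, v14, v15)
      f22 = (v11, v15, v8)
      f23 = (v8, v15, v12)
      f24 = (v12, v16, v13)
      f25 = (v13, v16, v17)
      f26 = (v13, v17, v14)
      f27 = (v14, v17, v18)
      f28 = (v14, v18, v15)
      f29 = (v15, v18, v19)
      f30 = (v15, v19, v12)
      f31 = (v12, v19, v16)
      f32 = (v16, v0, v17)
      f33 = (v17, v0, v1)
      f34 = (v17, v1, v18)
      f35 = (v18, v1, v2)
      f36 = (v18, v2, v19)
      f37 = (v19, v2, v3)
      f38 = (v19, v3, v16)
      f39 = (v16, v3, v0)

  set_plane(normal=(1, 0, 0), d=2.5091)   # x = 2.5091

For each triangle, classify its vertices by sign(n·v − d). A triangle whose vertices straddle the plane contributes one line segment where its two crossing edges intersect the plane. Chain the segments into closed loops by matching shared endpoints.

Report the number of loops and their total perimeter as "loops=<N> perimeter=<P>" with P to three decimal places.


loops=1 perimeter=3.817

Straddling triangles (6 of 40):
  (v0,v4,v1) [+--] → (2.5091, 0.772008, 0)–(2.5091, 0, 0.5609)  len=0.9543
  (v3,v7,v0) [--+] → (2.5091, 0.555924, -0.157)–(2.5091, 0, -0.5609)  len=0.6872
  (v0,v7,v4) [+--] → (2.5091, 0.555924, -0.157)–(2.5091, 0.772008, 0)  len=0.2671
  (v16,v0,v17) [-+-] → (2.5091, -0.772008, 0)–(2.5091, -0.555924, 0.157)  len=0.2671
  (v17,v0,v1) [-+-] → (2.5091, -0.555924, 0.157)–(2.5091, 0, 0.5609)  len=0.6872
  (v16,v3,v0) [--+] → (2.5091, 0, -0.5609)–(2.5091, -0.772008, 0)  len=0.9543

Chained into 1 loop(s):
  loop 1: 6 segments, perimeter = 3.8170
Total perimeter = 3.817


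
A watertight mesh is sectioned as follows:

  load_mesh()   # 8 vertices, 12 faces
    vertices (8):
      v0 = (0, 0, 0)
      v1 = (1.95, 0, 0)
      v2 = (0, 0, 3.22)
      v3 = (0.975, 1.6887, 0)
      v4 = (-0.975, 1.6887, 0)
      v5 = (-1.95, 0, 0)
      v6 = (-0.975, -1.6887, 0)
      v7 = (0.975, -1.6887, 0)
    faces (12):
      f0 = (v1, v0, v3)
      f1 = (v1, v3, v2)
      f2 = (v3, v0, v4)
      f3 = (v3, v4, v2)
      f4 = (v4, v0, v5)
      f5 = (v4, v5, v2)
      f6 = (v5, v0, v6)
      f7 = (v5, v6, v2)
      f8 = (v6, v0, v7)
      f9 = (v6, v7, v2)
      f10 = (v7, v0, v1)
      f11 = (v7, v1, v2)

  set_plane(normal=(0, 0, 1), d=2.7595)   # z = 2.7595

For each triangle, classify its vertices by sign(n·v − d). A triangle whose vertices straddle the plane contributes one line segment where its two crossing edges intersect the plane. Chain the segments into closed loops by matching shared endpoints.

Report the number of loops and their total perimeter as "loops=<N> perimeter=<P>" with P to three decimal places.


loops=1 perimeter=1.673

Straddling triangles (6 of 12):
  (v1,v3,v2) [--+] → (0.139437, 0.241505, 2.7595)–(0.278874, 0, 2.7595)  len=0.2789
  (v3,v4,v2) [--+] → (-0.139437, 0.241505, 2.7595)–(0.139437, 0.241505, 2.7595)  len=0.2789
  (v4,v5,v2) [--+] → (-0.278874, 0, 2.7595)–(-0.139437, 0.241505, 2.7595)  len=0.2789
  (v5,v6,v2) [--+] → (-0.139437, -0.241505, 2.7595)–(-0.278874, 0, 2.7595)  len=0.2789
  (v6,v7,v2) [--+] → (0.139437, -0.241505, 2.7595)–(-0.139437, -0.241505, 2.7595)  len=0.2789
  (v7,v1,v2) [--+] → (0.278874, 0, 2.7595)–(0.139437, -0.241505, 2.7595)  len=0.2789

Chained into 1 loop(s):
  loop 1: 6 segments, perimeter = 1.6732
Total perimeter = 1.673


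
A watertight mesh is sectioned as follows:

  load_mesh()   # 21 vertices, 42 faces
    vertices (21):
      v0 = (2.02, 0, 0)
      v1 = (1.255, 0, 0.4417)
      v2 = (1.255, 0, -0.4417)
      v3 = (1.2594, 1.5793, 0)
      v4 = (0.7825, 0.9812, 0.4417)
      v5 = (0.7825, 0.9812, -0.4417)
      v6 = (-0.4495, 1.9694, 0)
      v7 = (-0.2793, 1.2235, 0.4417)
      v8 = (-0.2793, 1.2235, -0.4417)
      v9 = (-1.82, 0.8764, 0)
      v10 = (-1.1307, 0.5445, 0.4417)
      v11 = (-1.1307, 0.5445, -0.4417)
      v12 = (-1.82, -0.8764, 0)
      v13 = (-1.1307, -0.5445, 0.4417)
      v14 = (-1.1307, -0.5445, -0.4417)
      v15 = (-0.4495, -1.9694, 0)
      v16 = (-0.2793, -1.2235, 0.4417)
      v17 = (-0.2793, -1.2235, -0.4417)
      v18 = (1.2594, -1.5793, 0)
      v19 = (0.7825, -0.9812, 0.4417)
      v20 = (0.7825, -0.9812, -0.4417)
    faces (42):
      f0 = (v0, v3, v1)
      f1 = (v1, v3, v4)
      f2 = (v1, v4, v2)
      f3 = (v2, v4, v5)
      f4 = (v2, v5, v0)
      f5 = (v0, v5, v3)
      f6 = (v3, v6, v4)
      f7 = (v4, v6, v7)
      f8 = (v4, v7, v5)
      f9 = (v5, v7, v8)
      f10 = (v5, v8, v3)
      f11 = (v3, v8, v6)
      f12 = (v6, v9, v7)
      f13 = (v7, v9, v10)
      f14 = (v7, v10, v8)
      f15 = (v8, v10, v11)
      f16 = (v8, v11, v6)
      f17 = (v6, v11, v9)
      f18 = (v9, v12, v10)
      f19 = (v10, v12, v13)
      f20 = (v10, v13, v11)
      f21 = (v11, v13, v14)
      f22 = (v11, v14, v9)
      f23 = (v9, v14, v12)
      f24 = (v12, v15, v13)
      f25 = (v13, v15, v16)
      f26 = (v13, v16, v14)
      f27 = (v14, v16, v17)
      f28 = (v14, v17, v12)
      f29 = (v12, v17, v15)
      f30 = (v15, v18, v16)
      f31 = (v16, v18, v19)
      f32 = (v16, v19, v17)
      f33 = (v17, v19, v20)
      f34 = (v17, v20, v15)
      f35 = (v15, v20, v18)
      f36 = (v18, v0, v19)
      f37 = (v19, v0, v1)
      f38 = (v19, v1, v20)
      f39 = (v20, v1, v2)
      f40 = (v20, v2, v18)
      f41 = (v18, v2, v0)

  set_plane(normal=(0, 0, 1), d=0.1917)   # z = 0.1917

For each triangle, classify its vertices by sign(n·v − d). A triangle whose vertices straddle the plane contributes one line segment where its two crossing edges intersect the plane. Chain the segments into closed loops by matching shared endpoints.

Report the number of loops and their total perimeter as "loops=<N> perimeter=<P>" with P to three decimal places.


Straddling triangles (28 of 42):
  (v0,v3,v1) [--+] → (1.25749, 0.893876, 0.1917)–(1.68799, 0, 0.1917)  len=0.9921
  (v1,v3,v4) [+-+] → (1.25749, 0.893876, 0.1917)–(1.05242, 1.31972, 0.1917)  len=0.4726
  (v1,v4,v2) [++-] → (0.916216, 0.703523, 0.1917)–(1.255, 0, 0.1917)  len=0.7808
  (v2,v4,v5) [-+-] → (0.916216, 0.703523, 0.1917)–(0.7825, 0.9812, 0.1917)  len=0.3082
  (v3,v6,v4) [--+] → (0.0851941, 1.54052, 0.1917)–(1.05242, 1.31972, 0.1917)  len=0.9921
  (v4,v6,v7) [+-+] → (0.0851941, 1.54052, 0.1917)–(-0.375632, 1.64568, 0.1917)  len=0.4727
  (v4,v7,v5) [++-] → (0.0211868, 1.15493, 0.1917)–(0.7825, 0.9812, 0.1917)  len=0.7809
  (v5,v7,v8) [-+-] → (0.0211868, 1.15493, 0.1917)–(-0.2793, 1.2235, 0.1917)  len=0.3082
  (v6,v9,v7) [--+] → (-1.15133, 1.02704, 0.1917)–(-0.375632, 1.64568, 0.1917)  len=0.9922
  (v7,v9,v10) [+-+] → (-1.15133, 1.02704, 0.1917)–(-1.52084, 0.732354, 0.1917)  len=0.4726
  (v7,v10,v8) [++-] → (-0.889756, 0.736655, 0.1917)–(-0.2793, 1.2235, 0.1917)  len=0.7808
  (v8,v10,v11) [-+-] → (-0.889756, 0.736655, 0.1917)–(-1.1307, 0.5445, 0.1917)  len=0.3082
  (v9,v12,v10) [--+] → (-1.52084, -0.259722, 0.1917)–(-1.52084, 0.732354, 0.1917)  len=0.9921
  (v10,v12,v13) [+-+] → (-1.52084, -0.259722, 0.1917)–(-1.52084, -0.732354, 0.1917)  len=0.4726
  (v10,v13,v11) [++-] → (-1.1307, -0.236316, 0.1917)–(-1.1307, 0.5445, 0.1917)  len=0.7808
  (v11,v13,v14) [-+-] → (-1.1307, -0.236316, 0.1917)–(-1.1307, -0.5445, 0.1917)  len=0.3082
  (v12,v15,v13) [--+] → (-0.745144, -1.35099, 0.1917)–(-1.52084, -0.732354, 0.1917)  len=0.9922
  (v13,v15,v16) [+-+] → (-0.745144, -1.35099, 0.1917)–(-0.375632, -1.64568, 0.1917)  len=0.4726
  (v13,v16,v14) [++-] → (-0.520244, -1.03134, 0.1917)–(-1.1307, -0.5445, 0.1917)  len=0.7808
  (v14,v16,v17) [-+-] → (-0.520244, -1.03134, 0.1917)–(-0.2793, -1.2235, 0.1917)  len=0.3082
  (v15,v18,v16) [--+] → (0.591597, -1.42488, 0.1917)–(-0.375632, -1.64568, 0.1917)  len=0.9921
  (v16,v18,v19) [+-+] → (0.591597, -1.42488, 0.1917)–(1.05242, -1.31972, 0.1917)  len=0.4727
  (v16,v19,v17) [++-] → (0.482013, -1.04977, 0.1917)–(-0.2793, -1.2235, 0.1917)  len=0.7809
  (v17,v19,v20) [-+-] → (0.482013, -1.04977, 0.1917)–(0.7825, -0.9812, 0.1917)  len=0.3082
  (v18,v0,v19) [--+] → (1.48292, -0.425846, 0.1917)–(1.05242, -1.31972, 0.1917)  len=0.9921
  (v19,v0,v1) [+-+] → (1.48292, -0.425846, 0.1917)–(1.68799, 0, 0.1917)  len=0.4726
  (v19,v1,v20) [++-] → (1.12128, -0.277677, 0.1917)–(0.7825, -0.9812, 0.1917)  len=0.7808
  (v20,v1,v2) [-+-] → (1.12128, -0.277677, 0.1917)–(1.255, 0, 0.1917)  len=0.3082

Chained into 2 loop(s):
  loop 1: 14 segments, perimeter = 10.2535
  loop 2: 14 segments, perimeter = 7.6233
Total perimeter = 17.877

loops=2 perimeter=17.877
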